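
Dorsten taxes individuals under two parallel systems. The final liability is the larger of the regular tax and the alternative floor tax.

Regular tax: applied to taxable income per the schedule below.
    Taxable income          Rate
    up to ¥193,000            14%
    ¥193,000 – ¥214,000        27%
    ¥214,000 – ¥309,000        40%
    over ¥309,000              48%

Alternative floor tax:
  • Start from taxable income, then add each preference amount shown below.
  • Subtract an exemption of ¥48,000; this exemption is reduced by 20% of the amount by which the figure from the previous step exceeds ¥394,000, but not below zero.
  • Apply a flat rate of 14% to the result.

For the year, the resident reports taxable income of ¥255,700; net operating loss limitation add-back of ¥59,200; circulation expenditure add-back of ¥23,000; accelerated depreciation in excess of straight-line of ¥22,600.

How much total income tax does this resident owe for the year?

¥49,370

Regular tax:
  ¥193,000 × 14% = ¥27,020
  ¥21,000 × 27% = ¥5,670
  ¥41,700 × 40% = ¥16,680
  → ¥49,370

Alternative floor tax:
  Adjusted income: ¥255,700 + ¥59,200 + ¥23,000 + ¥22,600 = ¥360,500
  Exemption: ¥360,500 ≤ ¥394,000, so full ¥48,000 applies
  Base: ¥360,500 − ¥48,000 = ¥312,500
  ¥312,500 × 14% = ¥43,750

¥49,370 > ¥43,750, so the regular tax governs.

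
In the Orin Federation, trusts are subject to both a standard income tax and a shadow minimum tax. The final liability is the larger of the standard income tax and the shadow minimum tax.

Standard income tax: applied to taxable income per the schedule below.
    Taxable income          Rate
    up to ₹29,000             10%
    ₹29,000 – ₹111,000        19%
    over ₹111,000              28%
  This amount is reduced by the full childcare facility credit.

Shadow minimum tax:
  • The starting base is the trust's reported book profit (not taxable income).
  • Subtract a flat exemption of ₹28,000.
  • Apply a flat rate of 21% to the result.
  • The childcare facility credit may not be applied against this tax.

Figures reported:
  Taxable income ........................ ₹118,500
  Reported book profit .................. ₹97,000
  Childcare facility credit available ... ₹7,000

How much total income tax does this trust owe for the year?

₹14,490

Standard income tax:
  ₹29,000 × 10% = ₹2,900
  ₹82,000 × 19% = ₹15,580
  ₹7,500 × 28% = ₹2,100
  → ₹20,580
  Less childcare facility credit ₹7,000 → ₹13,580

Shadow minimum tax:
  Base (reported book profit): ₹97,000
  Less exemption ₹28,000 → base ₹69,000
  ₹69,000 × 21% = ₹14,490

₹14,490 > ₹13,580, so the shadow minimum tax is the binding amount.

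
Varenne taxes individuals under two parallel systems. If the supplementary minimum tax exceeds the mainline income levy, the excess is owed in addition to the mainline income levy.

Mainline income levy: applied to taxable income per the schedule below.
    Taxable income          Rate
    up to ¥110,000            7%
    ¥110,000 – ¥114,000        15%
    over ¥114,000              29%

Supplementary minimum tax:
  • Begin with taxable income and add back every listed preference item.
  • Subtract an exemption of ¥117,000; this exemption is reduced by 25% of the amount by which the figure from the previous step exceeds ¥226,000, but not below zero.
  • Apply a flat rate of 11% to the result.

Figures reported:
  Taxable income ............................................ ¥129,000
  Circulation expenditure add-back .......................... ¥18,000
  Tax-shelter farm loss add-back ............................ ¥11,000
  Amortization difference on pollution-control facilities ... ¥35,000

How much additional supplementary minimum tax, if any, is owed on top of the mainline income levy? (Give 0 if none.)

¥0

Supplementary minimum tax:
  Adjusted income: ¥129,000 + ¥18,000 + ¥11,000 + ¥35,000 = ¥193,000
  Exemption: ¥193,000 ≤ ¥226,000, so full ¥117,000 applies
  Base: ¥193,000 − ¥117,000 = ¥76,000
  ¥76,000 × 11% = ¥8,360

Mainline income levy:
  ¥110,000 × 7% = ¥7,700
  ¥4,000 × 15% = ¥600
  ¥15,000 × 29% = ¥4,350
  → ¥12,650

¥8,360 ≤ ¥12,650, so no add-on is due.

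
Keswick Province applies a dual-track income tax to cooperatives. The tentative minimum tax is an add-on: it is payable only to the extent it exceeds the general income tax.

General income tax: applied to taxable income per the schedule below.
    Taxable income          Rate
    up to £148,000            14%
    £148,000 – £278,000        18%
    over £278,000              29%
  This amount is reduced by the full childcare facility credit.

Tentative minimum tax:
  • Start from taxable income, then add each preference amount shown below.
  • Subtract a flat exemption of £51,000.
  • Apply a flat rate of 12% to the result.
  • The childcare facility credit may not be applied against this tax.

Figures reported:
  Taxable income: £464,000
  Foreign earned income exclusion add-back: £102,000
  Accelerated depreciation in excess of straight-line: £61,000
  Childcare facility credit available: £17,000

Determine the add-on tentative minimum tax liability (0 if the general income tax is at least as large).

£0

General income tax:
  £148,000 × 14% = £20,720
  £130,000 × 18% = £23,400
  £186,000 × 29% = £53,940
  → £98,060
  Less childcare facility credit £17,000 → £81,060

Tentative minimum tax:
  Adjusted income: £464,000 + £102,000 + £61,000 = £627,000
  Less exemption £51,000 → base £576,000
  £576,000 × 12% = £69,120

£69,120 ≤ £81,060, so no add-on is due.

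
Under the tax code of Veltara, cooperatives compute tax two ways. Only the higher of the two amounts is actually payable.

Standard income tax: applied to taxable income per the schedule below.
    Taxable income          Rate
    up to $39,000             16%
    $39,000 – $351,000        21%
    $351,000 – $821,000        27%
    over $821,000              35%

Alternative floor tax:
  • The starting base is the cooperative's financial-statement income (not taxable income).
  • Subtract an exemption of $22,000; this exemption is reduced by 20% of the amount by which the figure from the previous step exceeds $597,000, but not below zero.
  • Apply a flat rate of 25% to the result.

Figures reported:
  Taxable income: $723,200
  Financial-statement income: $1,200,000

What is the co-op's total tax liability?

Standard income tax:
  $39,000 × 16% = $6,240
  $312,000 × 21% = $65,520
  $372,200 × 27% = $100,494
  → $172,254

Alternative floor tax:
  Base (financial-statement income): $1,200,000
  Exemption: 20% × ($1,200,000 − $597,000) = $120,600 ≥ $22,000, so the exemption is fully phased out
  Base: $1,200,000 − $0 = $1,200,000
  $1,200,000 × 25% = $300,000

$300,000 > $172,254, so the alternative floor tax is the binding amount.

$300,000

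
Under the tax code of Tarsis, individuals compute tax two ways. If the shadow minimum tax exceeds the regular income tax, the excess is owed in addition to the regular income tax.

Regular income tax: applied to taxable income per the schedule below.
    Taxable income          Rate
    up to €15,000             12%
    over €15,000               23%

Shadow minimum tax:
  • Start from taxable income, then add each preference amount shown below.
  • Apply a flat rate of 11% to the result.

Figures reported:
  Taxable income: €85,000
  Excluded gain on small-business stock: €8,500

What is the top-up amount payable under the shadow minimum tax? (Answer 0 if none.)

Regular income tax:
  €15,000 × 12% = €1,800
  €70,000 × 23% = €16,100
  → €17,900

Shadow minimum tax:
  Adjusted income: €85,000 + €8,500 = €93,500
  €93,500 × 11% = €10,285

€10,285 ≤ €17,900, so no add-on is due.

€0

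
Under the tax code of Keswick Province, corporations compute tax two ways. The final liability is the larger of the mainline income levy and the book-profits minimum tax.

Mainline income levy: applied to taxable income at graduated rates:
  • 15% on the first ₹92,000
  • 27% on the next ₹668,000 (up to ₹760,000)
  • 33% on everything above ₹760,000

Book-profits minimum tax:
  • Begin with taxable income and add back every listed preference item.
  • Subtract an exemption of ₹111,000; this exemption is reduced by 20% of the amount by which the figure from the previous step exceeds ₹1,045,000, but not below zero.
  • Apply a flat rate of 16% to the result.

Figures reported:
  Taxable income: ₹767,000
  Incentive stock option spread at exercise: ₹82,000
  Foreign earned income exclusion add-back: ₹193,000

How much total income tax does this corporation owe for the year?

Book-profits minimum tax:
  Adjusted income: ₹767,000 + ₹82,000 + ₹193,000 = ₹1,042,000
  Exemption: ₹1,042,000 ≤ ₹1,045,000, so full ₹111,000 applies
  Base: ₹1,042,000 − ₹111,000 = ₹931,000
  ₹931,000 × 16% = ₹148,960

Mainline income levy:
  ₹92,000 × 15% = ₹13,800
  ₹668,000 × 27% = ₹180,360
  ₹7,000 × 33% = ₹2,310
  → ₹196,470

₹196,470 > ₹148,960, so the mainline income levy governs.

₹196,470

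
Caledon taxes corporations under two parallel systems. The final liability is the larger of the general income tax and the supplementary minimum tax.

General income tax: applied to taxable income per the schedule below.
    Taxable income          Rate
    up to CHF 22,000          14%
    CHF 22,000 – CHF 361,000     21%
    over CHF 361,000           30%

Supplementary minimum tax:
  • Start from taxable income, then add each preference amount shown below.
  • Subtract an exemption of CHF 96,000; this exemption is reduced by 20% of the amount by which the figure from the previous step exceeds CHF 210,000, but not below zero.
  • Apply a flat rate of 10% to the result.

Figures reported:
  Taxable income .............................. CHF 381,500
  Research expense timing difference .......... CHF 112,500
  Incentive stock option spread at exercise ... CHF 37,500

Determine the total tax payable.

Supplementary minimum tax:
  Adjusted income: CHF 381,500 + CHF 112,500 + CHF 37,500 = CHF 531,500
  Exemption: CHF 96,000 − 20% × (CHF 531,500 − CHF 210,000) = CHF 96,000 − CHF 64,300 = CHF 31,700
  Base: CHF 531,500 − CHF 31,700 = CHF 499,800
  CHF 499,800 × 10% = CHF 49,980

General income tax:
  CHF 22,000 × 14% = CHF 3,080
  CHF 339,000 × 21% = CHF 71,190
  CHF 20,500 × 30% = CHF 6,150
  → CHF 80,420

CHF 80,420 > CHF 49,980, so the general income tax governs.

CHF 80,420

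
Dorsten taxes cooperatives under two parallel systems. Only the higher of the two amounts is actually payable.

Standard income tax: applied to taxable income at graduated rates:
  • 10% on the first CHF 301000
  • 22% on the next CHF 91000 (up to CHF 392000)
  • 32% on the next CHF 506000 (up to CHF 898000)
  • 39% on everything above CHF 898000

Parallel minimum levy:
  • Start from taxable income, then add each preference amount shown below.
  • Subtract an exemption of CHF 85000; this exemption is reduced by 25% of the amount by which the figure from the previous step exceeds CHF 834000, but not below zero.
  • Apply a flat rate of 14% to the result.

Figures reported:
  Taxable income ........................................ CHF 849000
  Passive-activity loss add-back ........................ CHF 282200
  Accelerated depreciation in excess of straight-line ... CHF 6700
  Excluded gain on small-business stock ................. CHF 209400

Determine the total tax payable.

Standard income tax:
  CHF 301000 × 10% = CHF 30100
  CHF 91000 × 22% = CHF 20020
  CHF 457000 × 32% = CHF 146240
  → CHF 196360

Parallel minimum levy:
  Adjusted income: CHF 849000 + CHF 282200 + CHF 6700 + CHF 209400 = CHF 1347300
  Exemption: 25% × (CHF 1347300 − CHF 834000) = CHF 128325 ≥ CHF 85000, so the exemption is fully phased out
  Base: CHF 1347300 − CHF 0 = CHF 1347300
  CHF 1347300 × 14% = CHF 188622

CHF 196360 > CHF 188622, so the standard income tax governs.

CHF 196360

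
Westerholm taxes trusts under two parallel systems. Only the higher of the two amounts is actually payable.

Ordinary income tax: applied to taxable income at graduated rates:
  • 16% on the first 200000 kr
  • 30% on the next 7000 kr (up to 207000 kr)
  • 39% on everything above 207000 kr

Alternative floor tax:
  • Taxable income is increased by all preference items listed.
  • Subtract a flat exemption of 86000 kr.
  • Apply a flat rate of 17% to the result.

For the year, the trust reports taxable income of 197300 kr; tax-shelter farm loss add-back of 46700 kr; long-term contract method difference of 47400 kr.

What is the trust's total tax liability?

34918 kr

Ordinary income tax:
  197300 kr × 16% = 31568 kr

Alternative floor tax:
  Adjusted income: 197300 kr + 46700 kr + 47400 kr = 291400 kr
  Less exemption 86000 kr → base 205400 kr
  205400 kr × 17% = 34918 kr

34918 kr > 31568 kr, so the alternative floor tax is the binding amount.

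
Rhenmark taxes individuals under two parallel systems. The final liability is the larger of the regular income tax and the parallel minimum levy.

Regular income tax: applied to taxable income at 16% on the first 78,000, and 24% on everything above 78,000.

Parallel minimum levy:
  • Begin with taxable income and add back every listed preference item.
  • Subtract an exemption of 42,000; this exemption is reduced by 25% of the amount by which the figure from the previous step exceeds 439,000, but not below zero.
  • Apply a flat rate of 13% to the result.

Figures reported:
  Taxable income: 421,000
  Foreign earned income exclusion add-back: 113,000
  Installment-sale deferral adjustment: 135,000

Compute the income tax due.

94,800

Parallel minimum levy:
  Adjusted income: 421,000 + 113,000 + 135,000 = 669,000
  Exemption: 25% × (669,000 − 439,000) = 57,500 ≥ 42,000, so the exemption is fully phased out
  Base: 669,000 − 0 = 669,000
  669,000 × 13% = 86,970

Regular income tax:
  78,000 × 16% = 12,480
  343,000 × 24% = 82,320
  → 94,800

94,800 > 86,970, so the regular income tax governs.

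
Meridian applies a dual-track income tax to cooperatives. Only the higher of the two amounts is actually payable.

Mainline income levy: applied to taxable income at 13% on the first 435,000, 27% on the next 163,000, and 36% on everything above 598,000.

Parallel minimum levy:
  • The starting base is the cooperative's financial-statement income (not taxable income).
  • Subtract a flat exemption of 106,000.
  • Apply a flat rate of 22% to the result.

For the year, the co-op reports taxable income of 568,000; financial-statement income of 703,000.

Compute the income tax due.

131,340

Parallel minimum levy:
  Base (financial-statement income): 703,000
  Less exemption 106,000 → base 597,000
  597,000 × 22% = 131,340

Mainline income levy:
  435,000 × 13% = 56,550
  133,000 × 27% = 35,910
  → 92,460

131,340 > 92,460, so the parallel minimum levy is the binding amount.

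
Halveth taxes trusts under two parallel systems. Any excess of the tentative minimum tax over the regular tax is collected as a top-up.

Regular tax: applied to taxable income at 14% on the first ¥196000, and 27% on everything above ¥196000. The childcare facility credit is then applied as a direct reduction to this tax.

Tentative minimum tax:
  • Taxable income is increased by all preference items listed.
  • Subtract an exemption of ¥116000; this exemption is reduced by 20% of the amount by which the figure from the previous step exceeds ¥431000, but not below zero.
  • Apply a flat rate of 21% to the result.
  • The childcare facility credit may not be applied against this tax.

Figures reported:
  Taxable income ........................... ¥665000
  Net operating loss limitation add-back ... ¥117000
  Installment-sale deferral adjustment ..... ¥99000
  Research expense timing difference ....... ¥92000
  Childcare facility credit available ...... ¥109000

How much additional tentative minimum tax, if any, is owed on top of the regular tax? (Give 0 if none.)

Regular tax:
  ¥196000 × 14% = ¥27440
  ¥469000 × 27% = ¥126630
  → ¥154070
  Less childcare facility credit ¥109000 → ¥45070

Tentative minimum tax:
  Adjusted income: ¥665000 + ¥117000 + ¥99000 + ¥92000 = ¥973000
  Exemption: ¥116000 − 20% × (¥973000 − ¥431000) = ¥116000 − ¥108400 = ¥7600
  Base: ¥973000 − ¥7600 = ¥965400
  ¥965400 × 21% = ¥202734

Excess of tentative minimum tax over regular tax: ¥202734 − ¥45070 = ¥157664.

¥157664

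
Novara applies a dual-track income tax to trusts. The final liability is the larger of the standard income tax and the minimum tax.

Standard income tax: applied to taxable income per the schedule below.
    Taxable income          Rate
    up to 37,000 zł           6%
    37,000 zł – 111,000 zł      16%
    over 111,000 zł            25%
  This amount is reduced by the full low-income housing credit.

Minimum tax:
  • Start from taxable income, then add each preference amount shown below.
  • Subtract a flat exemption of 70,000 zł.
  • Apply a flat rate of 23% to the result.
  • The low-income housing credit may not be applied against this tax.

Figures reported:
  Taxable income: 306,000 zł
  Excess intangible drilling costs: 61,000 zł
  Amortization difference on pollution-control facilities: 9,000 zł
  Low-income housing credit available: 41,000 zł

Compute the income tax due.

70,380 zł

Minimum tax:
  Adjusted income: 306,000 zł + 61,000 zł + 9,000 zł = 376,000 zł
  Less exemption 70,000 zł → base 306,000 zł
  306,000 zł × 23% = 70,380 zł

Standard income tax:
  37,000 zł × 6% = 2,220 zł
  74,000 zł × 16% = 11,840 zł
  195,000 zł × 25% = 48,750 zł
  → 62,810 zł
  Less low-income housing credit 41,000 zł → 21,810 zł

70,380 zł > 21,810 zł, so the minimum tax is the binding amount.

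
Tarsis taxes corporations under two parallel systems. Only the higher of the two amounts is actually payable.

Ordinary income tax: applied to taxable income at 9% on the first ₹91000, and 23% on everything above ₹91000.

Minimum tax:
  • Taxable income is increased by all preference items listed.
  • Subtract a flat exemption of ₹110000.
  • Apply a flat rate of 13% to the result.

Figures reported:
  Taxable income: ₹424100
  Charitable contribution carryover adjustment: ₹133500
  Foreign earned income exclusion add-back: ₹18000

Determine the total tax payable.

₹84803

Minimum tax:
  Adjusted income: ₹424100 + ₹133500 + ₹18000 = ₹575600
  Less exemption ₹110000 → base ₹465600
  ₹465600 × 13% = ₹60528

Ordinary income tax:
  ₹91000 × 9% = ₹8190
  ₹333100 × 23% = ₹76613
  → ₹84803

₹84803 > ₹60528, so the ordinary income tax governs.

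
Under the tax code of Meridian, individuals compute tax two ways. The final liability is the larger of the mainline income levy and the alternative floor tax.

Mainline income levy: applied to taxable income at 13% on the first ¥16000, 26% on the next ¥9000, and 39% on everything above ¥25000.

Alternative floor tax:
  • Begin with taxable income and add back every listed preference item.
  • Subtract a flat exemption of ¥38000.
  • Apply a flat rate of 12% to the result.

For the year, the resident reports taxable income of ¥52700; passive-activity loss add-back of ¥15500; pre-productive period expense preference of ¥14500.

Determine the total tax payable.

¥15223

Mainline income levy:
  ¥16000 × 13% = ¥2080
  ¥9000 × 26% = ¥2340
  ¥27700 × 39% = ¥10803
  → ¥15223

Alternative floor tax:
  Adjusted income: ¥52700 + ¥15500 + ¥14500 = ¥82700
  Less exemption ¥38000 → base ¥44700
  ¥44700 × 12% = ¥5364

¥15223 > ¥5364, so the mainline income levy governs.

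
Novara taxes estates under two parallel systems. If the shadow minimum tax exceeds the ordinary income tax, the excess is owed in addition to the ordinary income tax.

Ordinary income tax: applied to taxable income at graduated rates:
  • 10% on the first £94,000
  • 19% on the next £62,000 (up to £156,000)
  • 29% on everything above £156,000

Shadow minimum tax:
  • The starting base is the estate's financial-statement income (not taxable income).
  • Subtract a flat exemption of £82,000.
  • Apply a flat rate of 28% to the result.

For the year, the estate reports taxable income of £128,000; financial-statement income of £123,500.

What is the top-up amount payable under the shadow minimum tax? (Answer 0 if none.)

Shadow minimum tax:
  Base (financial-statement income): £123,500
  Less exemption £82,000 → base £41,500
  £41,500 × 28% = £11,620

Ordinary income tax:
  £94,000 × 10% = £9,400
  £34,000 × 19% = £6,460
  → £15,860

£11,620 ≤ £15,860, so no add-on is due.

£0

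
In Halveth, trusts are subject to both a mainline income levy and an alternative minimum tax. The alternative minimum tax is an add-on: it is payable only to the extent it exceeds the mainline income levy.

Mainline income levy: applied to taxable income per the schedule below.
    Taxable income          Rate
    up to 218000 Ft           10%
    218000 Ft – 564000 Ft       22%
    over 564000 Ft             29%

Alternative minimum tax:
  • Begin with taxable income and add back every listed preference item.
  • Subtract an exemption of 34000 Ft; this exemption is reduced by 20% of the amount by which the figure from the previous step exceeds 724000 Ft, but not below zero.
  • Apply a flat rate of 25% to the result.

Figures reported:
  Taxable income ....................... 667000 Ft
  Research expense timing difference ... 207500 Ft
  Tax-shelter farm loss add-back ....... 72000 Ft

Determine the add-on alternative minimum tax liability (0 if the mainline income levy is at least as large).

Alternative minimum tax:
  Adjusted income: 667000 Ft + 207500 Ft + 72000 Ft = 946500 Ft
  Exemption: 20% × (946500 Ft − 724000 Ft) = 44500 Ft ≥ 34000 Ft, so the exemption is fully phased out
  Base: 946500 Ft − 0 Ft = 946500 Ft
  946500 Ft × 25% = 236625 Ft

Mainline income levy:
  218000 Ft × 10% = 21800 Ft
  346000 Ft × 22% = 76120 Ft
  103000 Ft × 29% = 29870 Ft
  → 127790 Ft

Excess of alternative minimum tax over mainline income levy: 236625 Ft − 127790 Ft = 108835 Ft.

108835 Ft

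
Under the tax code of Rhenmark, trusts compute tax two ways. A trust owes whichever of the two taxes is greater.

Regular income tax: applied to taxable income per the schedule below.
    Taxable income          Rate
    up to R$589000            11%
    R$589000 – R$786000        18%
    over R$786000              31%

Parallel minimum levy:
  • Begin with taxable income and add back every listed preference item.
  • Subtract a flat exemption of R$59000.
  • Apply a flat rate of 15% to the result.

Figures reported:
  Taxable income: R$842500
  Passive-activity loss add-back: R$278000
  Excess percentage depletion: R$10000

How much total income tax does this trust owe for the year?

R$160725

Regular income tax:
  R$589000 × 11% = R$64790
  R$197000 × 18% = R$35460
  R$56500 × 31% = R$17515
  → R$117765

Parallel minimum levy:
  Adjusted income: R$842500 + R$278000 + R$10000 = R$1130500
  Less exemption R$59000 → base R$1071500
  R$1071500 × 15% = R$160725

R$160725 > R$117765, so the parallel minimum levy is the binding amount.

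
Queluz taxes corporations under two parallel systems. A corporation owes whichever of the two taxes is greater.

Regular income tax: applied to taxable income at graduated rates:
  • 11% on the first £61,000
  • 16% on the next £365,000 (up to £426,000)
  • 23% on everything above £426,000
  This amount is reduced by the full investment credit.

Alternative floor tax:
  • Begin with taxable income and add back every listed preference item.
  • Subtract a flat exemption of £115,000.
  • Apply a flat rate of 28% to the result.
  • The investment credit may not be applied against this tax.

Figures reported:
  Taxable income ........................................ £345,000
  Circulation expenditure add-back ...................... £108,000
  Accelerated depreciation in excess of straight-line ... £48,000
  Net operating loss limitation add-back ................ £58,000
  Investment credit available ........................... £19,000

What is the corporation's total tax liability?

Regular income tax:
  £61,000 × 11% = £6,710
  £284,000 × 16% = £45,440
  → £52,150
  Less investment credit £19,000 → £33,150

Alternative floor tax:
  Adjusted income: £345,000 + £108,000 + £48,000 + £58,000 = £559,000
  Less exemption £115,000 → base £444,000
  £444,000 × 28% = £124,320

£124,320 > £33,150, so the alternative floor tax is the binding amount.

£124,320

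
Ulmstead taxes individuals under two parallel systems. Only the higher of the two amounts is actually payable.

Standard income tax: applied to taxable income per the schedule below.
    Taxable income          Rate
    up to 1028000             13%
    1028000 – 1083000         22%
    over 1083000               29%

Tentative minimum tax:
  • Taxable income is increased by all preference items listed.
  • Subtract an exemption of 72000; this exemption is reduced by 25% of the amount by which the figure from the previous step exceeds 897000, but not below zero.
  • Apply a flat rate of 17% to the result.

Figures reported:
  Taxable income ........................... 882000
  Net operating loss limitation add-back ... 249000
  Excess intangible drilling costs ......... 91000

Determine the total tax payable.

207740

Tentative minimum tax:
  Adjusted income: 882000 + 249000 + 91000 = 1222000
  Exemption: 25% × (1222000 − 897000) = 81250 ≥ 72000, so the exemption is fully phased out
  Base: 1222000 − 0 = 1222000
  1222000 × 17% = 207740

Standard income tax:
  882000 × 13% = 114660

207740 > 114660, so the tentative minimum tax is the binding amount.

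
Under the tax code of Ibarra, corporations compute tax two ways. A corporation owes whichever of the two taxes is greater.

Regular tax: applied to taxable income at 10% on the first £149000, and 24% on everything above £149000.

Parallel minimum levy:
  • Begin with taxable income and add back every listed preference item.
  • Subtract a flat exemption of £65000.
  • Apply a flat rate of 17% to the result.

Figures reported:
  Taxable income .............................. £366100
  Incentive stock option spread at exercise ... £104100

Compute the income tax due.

£68884

Regular tax:
  £149000 × 10% = £14900
  £217100 × 24% = £52104
  → £67004

Parallel minimum levy:
  Adjusted income: £366100 + £104100 = £470200
  Less exemption £65000 → base £405200
  £405200 × 17% = £68884

£68884 > £67004, so the parallel minimum levy is the binding amount.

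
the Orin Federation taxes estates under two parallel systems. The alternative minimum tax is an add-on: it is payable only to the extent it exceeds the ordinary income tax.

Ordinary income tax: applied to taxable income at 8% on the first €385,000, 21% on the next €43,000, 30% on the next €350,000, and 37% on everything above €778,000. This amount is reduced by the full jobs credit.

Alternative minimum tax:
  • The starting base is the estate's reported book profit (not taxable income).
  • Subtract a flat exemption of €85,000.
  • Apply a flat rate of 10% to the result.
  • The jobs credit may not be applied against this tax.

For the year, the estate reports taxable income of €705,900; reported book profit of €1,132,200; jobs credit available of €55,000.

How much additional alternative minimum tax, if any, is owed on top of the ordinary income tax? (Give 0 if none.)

Ordinary income tax:
  €385,000 × 8% = €30,800
  €43,000 × 21% = €9,030
  €277,900 × 30% = €83,370
  → €123,200
  Less jobs credit €55,000 → €68,200

Alternative minimum tax:
  Base (reported book profit): €1,132,200
  Less exemption €85,000 → base €1,047,200
  €1,047,200 × 10% = €104,720

Excess of alternative minimum tax over ordinary income tax: €104,720 − €68,200 = €36,520.

€36,520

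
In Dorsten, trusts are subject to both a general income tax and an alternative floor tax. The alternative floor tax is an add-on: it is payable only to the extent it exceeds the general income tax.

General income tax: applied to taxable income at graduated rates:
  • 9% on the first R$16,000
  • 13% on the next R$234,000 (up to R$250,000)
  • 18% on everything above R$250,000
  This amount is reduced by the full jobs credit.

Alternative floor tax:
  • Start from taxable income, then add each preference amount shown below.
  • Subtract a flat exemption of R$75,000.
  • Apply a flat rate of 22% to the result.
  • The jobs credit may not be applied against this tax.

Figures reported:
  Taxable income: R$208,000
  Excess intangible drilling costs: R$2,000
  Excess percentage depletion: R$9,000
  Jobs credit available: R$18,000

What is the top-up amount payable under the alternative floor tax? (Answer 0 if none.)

Alternative floor tax:
  Adjusted income: R$208,000 + R$2,000 + R$9,000 = R$219,000
  Less exemption R$75,000 → base R$144,000
  R$144,000 × 22% = R$31,680

General income tax:
  R$16,000 × 9% = R$1,440
  R$192,000 × 13% = R$24,960
  → R$26,400
  Less jobs credit R$18,000 → R$8,400

Excess of alternative floor tax over general income tax: R$31,680 − R$8,400 = R$23,280.

R$23,280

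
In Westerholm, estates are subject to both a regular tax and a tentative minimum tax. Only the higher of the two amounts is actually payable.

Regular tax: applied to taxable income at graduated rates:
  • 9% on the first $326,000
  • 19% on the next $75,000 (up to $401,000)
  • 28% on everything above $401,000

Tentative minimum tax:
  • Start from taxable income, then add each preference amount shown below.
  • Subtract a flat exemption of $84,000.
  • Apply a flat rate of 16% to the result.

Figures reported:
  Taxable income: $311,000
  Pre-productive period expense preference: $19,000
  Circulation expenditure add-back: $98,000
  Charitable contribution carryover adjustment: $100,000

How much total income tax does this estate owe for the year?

Regular tax:
  $311,000 × 9% = $27,990

Tentative minimum tax:
  Adjusted income: $311,000 + $19,000 + $98,000 + $100,000 = $528,000
  Less exemption $84,000 → base $444,000
  $444,000 × 16% = $71,040

$71,040 > $27,990, so the tentative minimum tax is the binding amount.

$71,040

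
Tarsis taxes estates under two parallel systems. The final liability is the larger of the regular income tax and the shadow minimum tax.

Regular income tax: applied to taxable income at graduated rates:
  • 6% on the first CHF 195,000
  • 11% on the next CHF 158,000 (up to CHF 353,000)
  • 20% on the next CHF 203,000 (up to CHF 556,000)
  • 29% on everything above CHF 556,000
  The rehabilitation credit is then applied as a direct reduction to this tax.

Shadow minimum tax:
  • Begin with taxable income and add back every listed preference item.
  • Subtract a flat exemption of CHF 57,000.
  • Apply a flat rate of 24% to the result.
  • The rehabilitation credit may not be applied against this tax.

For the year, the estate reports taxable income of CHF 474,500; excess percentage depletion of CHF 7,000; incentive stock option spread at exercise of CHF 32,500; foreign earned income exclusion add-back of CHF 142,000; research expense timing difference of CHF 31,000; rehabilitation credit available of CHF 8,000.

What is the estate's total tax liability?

Regular income tax:
  CHF 195,000 × 6% = CHF 11,700
  CHF 158,000 × 11% = CHF 17,380
  CHF 121,500 × 20% = CHF 24,300
  → CHF 53,380
  Less rehabilitation credit CHF 8,000 → CHF 45,380

Shadow minimum tax:
  Adjusted income: CHF 474,500 + CHF 7,000 + CHF 32,500 + CHF 142,000 + CHF 31,000 = CHF 687,000
  Less exemption CHF 57,000 → base CHF 630,000
  CHF 630,000 × 24% = CHF 151,200

CHF 151,200 > CHF 45,380, so the shadow minimum tax is the binding amount.

CHF 151,200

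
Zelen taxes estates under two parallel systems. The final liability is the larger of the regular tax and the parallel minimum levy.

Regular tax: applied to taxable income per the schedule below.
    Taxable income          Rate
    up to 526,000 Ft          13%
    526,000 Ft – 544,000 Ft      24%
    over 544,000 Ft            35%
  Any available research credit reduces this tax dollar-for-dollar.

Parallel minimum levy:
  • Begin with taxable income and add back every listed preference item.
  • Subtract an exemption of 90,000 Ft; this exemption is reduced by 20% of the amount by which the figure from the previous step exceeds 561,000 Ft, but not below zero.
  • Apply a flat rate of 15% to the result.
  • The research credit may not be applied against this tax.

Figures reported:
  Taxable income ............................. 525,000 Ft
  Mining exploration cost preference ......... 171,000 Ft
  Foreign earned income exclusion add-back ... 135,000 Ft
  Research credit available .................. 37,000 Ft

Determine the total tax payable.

119,250 Ft

Parallel minimum levy:
  Adjusted income: 525,000 Ft + 171,000 Ft + 135,000 Ft = 831,000 Ft
  Exemption: 90,000 Ft − 20% × (831,000 Ft − 561,000 Ft) = 90,000 Ft − 54,000 Ft = 36,000 Ft
  Base: 831,000 Ft − 36,000 Ft = 795,000 Ft
  795,000 Ft × 15% = 119,250 Ft

Regular tax:
  525,000 Ft × 13% = 68,250 Ft
  Less research credit 37,000 Ft → 31,250 Ft

119,250 Ft > 31,250 Ft, so the parallel minimum levy is the binding amount.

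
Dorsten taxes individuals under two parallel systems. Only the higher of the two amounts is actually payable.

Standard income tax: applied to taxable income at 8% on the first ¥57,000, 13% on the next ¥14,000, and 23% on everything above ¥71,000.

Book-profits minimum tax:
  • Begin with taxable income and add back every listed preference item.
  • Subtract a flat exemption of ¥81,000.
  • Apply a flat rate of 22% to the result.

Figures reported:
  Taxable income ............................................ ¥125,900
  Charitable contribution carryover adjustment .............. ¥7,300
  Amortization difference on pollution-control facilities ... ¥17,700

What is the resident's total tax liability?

Standard income tax:
  ¥57,000 × 8% = ¥4,560
  ¥14,000 × 13% = ¥1,820
  ¥54,900 × 23% = ¥12,627
  → ¥19,007

Book-profits minimum tax:
  Adjusted income: ¥125,900 + ¥7,300 + ¥17,700 = ¥150,900
  Less exemption ¥81,000 → base ¥69,900
  ¥69,900 × 22% = ¥15,378

¥19,007 > ¥15,378, so the standard income tax governs.

¥19,007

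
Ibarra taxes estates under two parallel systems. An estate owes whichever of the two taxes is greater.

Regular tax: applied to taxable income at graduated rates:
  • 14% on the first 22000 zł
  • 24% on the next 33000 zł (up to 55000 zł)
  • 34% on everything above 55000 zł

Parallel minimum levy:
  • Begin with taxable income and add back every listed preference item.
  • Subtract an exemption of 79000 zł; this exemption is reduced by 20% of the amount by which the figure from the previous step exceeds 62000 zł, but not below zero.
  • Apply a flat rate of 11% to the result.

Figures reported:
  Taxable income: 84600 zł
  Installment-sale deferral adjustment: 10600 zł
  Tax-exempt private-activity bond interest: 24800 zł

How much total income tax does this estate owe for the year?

Regular tax:
  22000 zł × 14% = 3080 zł
  33000 zł × 24% = 7920 zł
  29600 zł × 34% = 10064 zł
  → 21064 zł

Parallel minimum levy:
  Adjusted income: 84600 zł + 10600 zł + 24800 zł = 120000 zł
  Exemption: 79000 zł − 20% × (120000 zł − 62000 zł) = 79000 zł − 11600 zł = 67400 zł
  Base: 120000 zł − 67400 zł = 52600 zł
  52600 zł × 11% = 5786 zł

21064 zł > 5786 zł, so the regular tax governs.

21064 zł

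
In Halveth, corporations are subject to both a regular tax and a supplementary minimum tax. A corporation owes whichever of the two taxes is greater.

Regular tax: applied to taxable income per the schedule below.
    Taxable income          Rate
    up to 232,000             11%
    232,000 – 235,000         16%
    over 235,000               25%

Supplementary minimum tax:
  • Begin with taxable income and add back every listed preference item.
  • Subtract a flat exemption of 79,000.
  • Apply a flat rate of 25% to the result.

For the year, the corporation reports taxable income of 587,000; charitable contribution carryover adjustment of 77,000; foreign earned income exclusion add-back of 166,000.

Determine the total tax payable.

187,750

Regular tax:
  232,000 × 11% = 25,520
  3,000 × 16% = 480
  352,000 × 25% = 88,000
  → 114,000

Supplementary minimum tax:
  Adjusted income: 587,000 + 77,000 + 166,000 = 830,000
  Less exemption 79,000 → base 751,000
  751,000 × 25% = 187,750

187,750 > 114,000, so the supplementary minimum tax is the binding amount.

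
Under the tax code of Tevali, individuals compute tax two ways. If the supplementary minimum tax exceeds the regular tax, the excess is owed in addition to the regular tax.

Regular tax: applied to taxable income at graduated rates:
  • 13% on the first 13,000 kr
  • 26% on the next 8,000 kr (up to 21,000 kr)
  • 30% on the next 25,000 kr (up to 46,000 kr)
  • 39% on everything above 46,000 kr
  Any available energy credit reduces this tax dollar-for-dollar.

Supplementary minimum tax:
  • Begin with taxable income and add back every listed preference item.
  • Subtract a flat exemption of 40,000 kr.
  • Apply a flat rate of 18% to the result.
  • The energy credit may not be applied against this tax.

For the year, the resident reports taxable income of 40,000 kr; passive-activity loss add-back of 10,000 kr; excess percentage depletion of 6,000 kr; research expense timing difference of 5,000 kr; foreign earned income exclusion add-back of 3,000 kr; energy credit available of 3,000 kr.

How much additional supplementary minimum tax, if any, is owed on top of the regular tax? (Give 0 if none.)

Regular tax:
  13,000 kr × 13% = 1,690 kr
  8,000 kr × 26% = 2,080 kr
  19,000 kr × 30% = 5,700 kr
  → 9,470 kr
  Less energy credit 3,000 kr → 6,470 kr

Supplementary minimum tax:
  Adjusted income: 40,000 kr + 10,000 kr + 6,000 kr + 5,000 kr + 3,000 kr = 64,000 kr
  Less exemption 40,000 kr → base 24,000 kr
  24,000 kr × 18% = 4,320 kr

4,320 kr ≤ 6,470 kr, so no add-on is due.

0 kr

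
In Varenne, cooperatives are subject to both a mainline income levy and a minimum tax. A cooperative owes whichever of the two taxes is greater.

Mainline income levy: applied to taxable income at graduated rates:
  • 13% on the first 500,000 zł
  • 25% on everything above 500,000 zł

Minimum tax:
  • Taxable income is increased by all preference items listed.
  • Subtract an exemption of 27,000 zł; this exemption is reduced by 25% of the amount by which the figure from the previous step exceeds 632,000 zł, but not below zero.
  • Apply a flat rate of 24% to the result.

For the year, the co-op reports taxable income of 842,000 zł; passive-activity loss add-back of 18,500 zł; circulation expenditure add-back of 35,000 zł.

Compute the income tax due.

214,920 zł

Minimum tax:
  Adjusted income: 842,000 zł + 18,500 zł + 35,000 zł = 895,500 zł
  Exemption: 25% × (895,500 zł − 632,000 zł) = 65,875 zł ≥ 27,000 zł, so the exemption is fully phased out
  Base: 895,500 zł − 0 zł = 895,500 zł
  895,500 zł × 24% = 214,920 zł

Mainline income levy:
  500,000 zł × 13% = 65,000 zł
  342,000 zł × 25% = 85,500 zł
  → 150,500 zł

214,920 zł > 150,500 zł, so the minimum tax is the binding amount.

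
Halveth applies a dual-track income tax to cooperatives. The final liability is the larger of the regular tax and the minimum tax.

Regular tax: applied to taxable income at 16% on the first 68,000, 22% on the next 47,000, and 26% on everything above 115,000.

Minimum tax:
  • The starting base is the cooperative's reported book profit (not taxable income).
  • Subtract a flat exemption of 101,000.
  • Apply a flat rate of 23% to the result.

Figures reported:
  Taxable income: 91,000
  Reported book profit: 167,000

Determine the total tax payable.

15,940

Regular tax:
  68,000 × 16% = 10,880
  23,000 × 22% = 5,060
  → 15,940

Minimum tax:
  Base (reported book profit): 167,000
  Less exemption 101,000 → base 66,000
  66,000 × 23% = 15,180

15,940 > 15,180, so the regular tax governs.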